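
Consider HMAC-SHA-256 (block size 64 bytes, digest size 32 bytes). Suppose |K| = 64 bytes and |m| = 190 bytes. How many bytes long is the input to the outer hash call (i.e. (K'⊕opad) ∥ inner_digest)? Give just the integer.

Key is 64 ≤ 64 bytes, zero-padded: |K'| = 64.
Outer input = (K'⊕opad) ∥ H(inner) → 64 + 32 = 96 bytes.

96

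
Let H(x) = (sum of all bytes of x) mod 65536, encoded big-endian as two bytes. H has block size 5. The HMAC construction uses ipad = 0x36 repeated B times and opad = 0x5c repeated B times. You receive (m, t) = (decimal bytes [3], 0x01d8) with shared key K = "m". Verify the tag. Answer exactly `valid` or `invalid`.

Key "m" = 6d is 1 byte ≤ B = 5; zero-pad to 5 bytes: K' = 6d 00 00 00 00.
K' ⊕ ipad = 5b 36 36 36 36; K' ⊕ opad = 31 5c 5c 5c 5c.
Inner hash: sum = 91+54+54+54+54+3 = 310 → 01 36.
Outer hash (recomputed tag): sum = 49+92+92+92+92+1+54 = 472 → 01 d8.
Recomputed tag = 01d8; claimed = 01d8 → match.

valid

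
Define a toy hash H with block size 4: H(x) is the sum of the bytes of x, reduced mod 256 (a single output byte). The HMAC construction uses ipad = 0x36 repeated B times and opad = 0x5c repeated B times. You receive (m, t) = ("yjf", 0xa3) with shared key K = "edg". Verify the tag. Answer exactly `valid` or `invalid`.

invalid

Key "edg" = 65 64 67 is 3 bytes ≤ B = 4; zero-pad to 4 bytes: K' = 65 64 67 00.
K' ⊕ ipad = 53 52 51 36; K' ⊕ opad = 39 38 3b 5c.
Inner hash: sum = 83+82+81+54+121+106+102 = 629; mod 256 = 117 → 75.
Outer hash (recomputed tag): sum = 57+56+59+92+117 = 381; mod 256 = 125 → 7d.
Recomputed tag = 7d; claimed = a3 → mismatch.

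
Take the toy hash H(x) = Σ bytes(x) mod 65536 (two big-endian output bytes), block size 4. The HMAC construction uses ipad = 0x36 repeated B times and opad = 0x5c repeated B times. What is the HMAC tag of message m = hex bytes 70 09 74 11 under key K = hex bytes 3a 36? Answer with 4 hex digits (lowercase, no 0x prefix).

01ff

Key hex bytes 3a 36 is 2 bytes ≤ B = 4; zero-pad to 4 bytes: K' = 3a 36 00 00.
K' ⊕ ipad = 0c 00 36 36.  K' ⊕ opad = 66 6a 5c 5c.
Inner input = (K'⊕ipad) ∥ m = 0c 00 36 36 ∥ 70 09 74 11.
Inner hash: sum = 12+0+54+54+112+9+116+17 = 374 → 01 76.
Outer input = (K'⊕opad) ∥ inner = 66 6a 5c 5c ∥ 01 76.
Outer hash (tag): sum = 102+106+92+92+1+118 = 511 → 01 ff.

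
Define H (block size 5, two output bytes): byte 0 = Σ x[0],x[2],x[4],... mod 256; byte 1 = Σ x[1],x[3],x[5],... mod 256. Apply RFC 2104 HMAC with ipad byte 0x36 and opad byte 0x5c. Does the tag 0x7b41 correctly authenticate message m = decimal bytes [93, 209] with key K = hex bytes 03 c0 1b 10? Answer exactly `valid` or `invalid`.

invalid

Key hex bytes 03 c0 1b 10 is 4 bytes ≤ B = 5; zero-pad to 5 bytes: K' = 03 c0 1b 10 00.
K' ⊕ ipad = 35 f6 2d 26 36; K' ⊕ opad = 5f 9c 47 4c 5c.
Inner hash: even-index sum = 361 mod 256 = 105; odd-index sum = 377 mod 256 = 121 → 69 79.
Outer hash (recomputed tag): even-index sum = 379 mod 256 = 123; odd-index sum = 337 mod 256 = 81 → 7b 51.
Recomputed tag = 7b51; claimed = 7b41 → mismatch.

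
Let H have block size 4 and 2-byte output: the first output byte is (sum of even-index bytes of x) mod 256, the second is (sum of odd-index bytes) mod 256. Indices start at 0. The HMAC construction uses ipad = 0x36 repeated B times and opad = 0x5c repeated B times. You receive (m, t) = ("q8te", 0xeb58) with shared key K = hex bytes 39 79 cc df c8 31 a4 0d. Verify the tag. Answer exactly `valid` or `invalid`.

invalid

Key hex bytes 39 79 cc df c8 31 a4 0d is 8 bytes > B = 4, so hash it first: H(key) = 71 96, then zero-pad to 4 bytes: K' = 71 96 00 00.
K' ⊕ ipad = 47 a0 36 36; K' ⊕ opad = 2d ca 5c 5c.
Inner hash: even-index sum = 354 mod 256 = 98; odd-index sum = 371 mod 256 = 115 → 62 73.
Outer hash (recomputed tag): even-index sum = 235 mod 256 = 235; odd-index sum = 409 mod 256 = 153 → eb 99.
Recomputed tag = eb99; claimed = eb58 → mismatch.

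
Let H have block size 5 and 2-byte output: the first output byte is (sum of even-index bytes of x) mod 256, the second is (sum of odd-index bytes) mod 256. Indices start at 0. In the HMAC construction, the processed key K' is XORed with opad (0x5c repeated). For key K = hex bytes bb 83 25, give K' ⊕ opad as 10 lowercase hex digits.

Key hex bytes bb 83 25 is 3 bytes ≤ B = 5; zero-pad to 5 bytes: K' = bb 83 25 00 00.
XOR each byte with 0x5c: bb⊕5c=e7, 83⊕5c=df, 25⊕5c=79, 00⊕5c=5c, 00⊕5c=5c.

e7df795c5c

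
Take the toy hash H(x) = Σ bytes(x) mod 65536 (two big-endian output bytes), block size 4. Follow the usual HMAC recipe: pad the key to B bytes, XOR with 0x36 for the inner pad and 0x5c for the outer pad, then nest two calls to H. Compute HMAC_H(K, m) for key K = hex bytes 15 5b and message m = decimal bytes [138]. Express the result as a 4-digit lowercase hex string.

Key hex bytes 15 5b is 2 bytes ≤ B = 4; zero-pad to 4 bytes: K' = 15 5b 00 00.
K' ⊕ ipad = 23 6d 36 36.  K' ⊕ opad = 49 07 5c 5c.
Inner input = (K'⊕ipad) ∥ m = 23 6d 36 36 ∥ 8a.
Inner hash: sum = 35+109+54+54+138 = 390 → 01 86.
Outer input = (K'⊕opad) ∥ inner = 49 07 5c 5c ∥ 01 86.
Outer hash (tag): sum = 73+7+92+92+1+134 = 399 → 01 8f.

018f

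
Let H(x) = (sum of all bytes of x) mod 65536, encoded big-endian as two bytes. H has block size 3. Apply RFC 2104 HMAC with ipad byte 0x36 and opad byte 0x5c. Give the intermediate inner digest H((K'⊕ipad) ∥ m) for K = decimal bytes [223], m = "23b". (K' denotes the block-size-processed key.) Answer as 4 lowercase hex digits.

Key decimal bytes [223] = df is 1 byte ≤ B = 3; zero-pad to 3 bytes: K' = df 00 00.
K' ⊕ ipad = e9 36 36.
Inner input = e9 36 36 ∥ 32 33 62.
Inner hash: sum = 233+54+54+50+51+98 = 540 → 02 1c.

021c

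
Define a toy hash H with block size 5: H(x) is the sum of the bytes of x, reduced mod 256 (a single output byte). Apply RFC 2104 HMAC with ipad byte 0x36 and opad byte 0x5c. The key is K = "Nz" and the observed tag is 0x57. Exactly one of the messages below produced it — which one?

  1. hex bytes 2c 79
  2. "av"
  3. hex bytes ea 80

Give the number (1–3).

1

Key "Nz" = 4e 7a is 2 bytes ≤ B = 5; zero-pad to 5 bytes: K' = 4e 7a 00 00 00.
K' ⊕ ipad = 78 4c 36 36 36; K' ⊕ opad = 12 26 5c 5c 5c.
m1: inner = H(78 4c 36 36 36 2c 79) = 0b; tag = H(12 26 5c 5c 5c 0b) = 57 ← matches
m2: inner = H(78 4c 36 36 36 61 76) = 3d; tag = H(12 26 5c 5c 5c 3d) = 89
m3: inner = H(78 4c 36 36 36 ea 80) = d0; tag = H(12 26 5c 5c 5c d0) = 1c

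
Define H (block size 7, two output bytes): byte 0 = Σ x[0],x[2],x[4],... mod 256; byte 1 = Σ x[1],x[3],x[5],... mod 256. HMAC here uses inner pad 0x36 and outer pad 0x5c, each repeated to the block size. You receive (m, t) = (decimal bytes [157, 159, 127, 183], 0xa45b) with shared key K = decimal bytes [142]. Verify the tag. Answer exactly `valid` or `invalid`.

invalid

Key decimal bytes [142] = 8e is 1 byte ≤ B = 7; zero-pad to 7 bytes: K' = 8e 00 00 00 00 00 00.
K' ⊕ ipad = b8 36 36 36 36 36 36; K' ⊕ opad = d2 5c 5c 5c 5c 5c 5c.
Inner hash: even-index sum = 688 mod 256 = 176; odd-index sum = 446 mod 256 = 190 → b0 be.
Outer hash (recomputed tag): even-index sum = 676 mod 256 = 164; odd-index sum = 452 mod 256 = 196 → a4 c4.
Recomputed tag = a4c4; claimed = a45b → mismatch.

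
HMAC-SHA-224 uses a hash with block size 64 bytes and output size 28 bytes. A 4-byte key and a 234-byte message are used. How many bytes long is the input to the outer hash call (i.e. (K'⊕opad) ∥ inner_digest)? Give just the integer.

92

Key is 4 ≤ 64 bytes, zero-padded: |K'| = 64.
Outer input = (K'⊕opad) ∥ H(inner) → 64 + 28 = 92 bytes.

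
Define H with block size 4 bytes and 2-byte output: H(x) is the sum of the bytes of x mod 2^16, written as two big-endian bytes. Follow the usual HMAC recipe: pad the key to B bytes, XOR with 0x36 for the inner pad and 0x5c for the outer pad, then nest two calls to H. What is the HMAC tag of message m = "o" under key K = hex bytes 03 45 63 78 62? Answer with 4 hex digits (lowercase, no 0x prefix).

Key hex bytes 03 45 63 78 62 is 5 bytes > B = 4, so hash it first: H(key) = 01 85, then zero-pad to 4 bytes: K' = 01 85 00 00.
K' ⊕ ipad = 37 b3 36 36.  K' ⊕ opad = 5d d9 5c 5c.
Inner input = (K'⊕ipad) ∥ m = 37 b3 36 36 ∥ 6f.
Inner hash: sum = 55+179+54+54+111 = 453 → 01 c5.
Outer input = (K'⊕opad) ∥ inner = 5d d9 5c 5c ∥ 01 c5.
Outer hash (tag): sum = 93+217+92+92+1+197 = 692 → 02 b4.

02b4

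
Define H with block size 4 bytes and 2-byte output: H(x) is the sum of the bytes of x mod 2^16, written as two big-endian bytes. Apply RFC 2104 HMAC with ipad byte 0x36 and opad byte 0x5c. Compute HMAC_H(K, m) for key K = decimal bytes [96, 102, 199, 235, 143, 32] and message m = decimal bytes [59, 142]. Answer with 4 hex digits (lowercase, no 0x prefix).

020e

Key decimal bytes [96, 102, 199, 235, 143, 32] = 60 66 c7 eb 8f 20 is 6 bytes > B = 4, so hash it first: H(key) = 03 27, then zero-pad to 4 bytes: K' = 03 27 00 00.
K' ⊕ ipad = 35 11 36 36.  K' ⊕ opad = 5f 7b 5c 5c.
Inner input = (K'⊕ipad) ∥ m = 35 11 36 36 ∥ 3b 8e.
Inner hash: sum = 53+17+54+54+59+142 = 379 → 01 7b.
Outer input = (K'⊕opad) ∥ inner = 5f 7b 5c 5c ∥ 01 7b.
Outer hash (tag): sum = 95+123+92+92+1+123 = 526 → 02 0e.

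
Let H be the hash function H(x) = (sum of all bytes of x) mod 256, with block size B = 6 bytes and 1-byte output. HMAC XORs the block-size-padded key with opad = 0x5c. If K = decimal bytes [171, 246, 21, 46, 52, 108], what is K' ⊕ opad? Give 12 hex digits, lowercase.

f7aa49726830

Key decimal bytes [171, 246, 21, 46, 52, 108] = ab f6 15 2e 34 6c is exactly B = 6 bytes: K' = ab f6 15 2e 34 6c.
XOR each byte with 0x5c: ab⊕5c=f7, f6⊕5c=aa, 15⊕5c=49, 2e⊕5c=72, 34⊕5c=68, 6c⊕5c=30.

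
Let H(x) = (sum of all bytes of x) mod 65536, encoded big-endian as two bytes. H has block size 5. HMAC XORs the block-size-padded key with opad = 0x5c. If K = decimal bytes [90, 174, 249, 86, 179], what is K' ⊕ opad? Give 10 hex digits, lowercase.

Key decimal bytes [90, 174, 249, 86, 179] = 5a ae f9 56 b3 is exactly B = 5 bytes: K' = 5a ae f9 56 b3.
XOR each byte with 0x5c: 5a⊕5c=06, ae⊕5c=f2, f9⊕5c=a5, 56⊕5c=0a, b3⊕5c=ef.

06f2a50aef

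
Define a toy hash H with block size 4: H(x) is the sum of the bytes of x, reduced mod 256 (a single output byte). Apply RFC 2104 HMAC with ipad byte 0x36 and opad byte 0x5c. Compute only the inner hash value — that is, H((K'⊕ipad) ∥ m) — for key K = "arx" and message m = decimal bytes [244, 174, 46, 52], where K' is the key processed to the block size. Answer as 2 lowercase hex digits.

Key "arx" = 61 72 78 is 3 bytes ≤ B = 4; zero-pad to 4 bytes: K' = 61 72 78 00.
K' ⊕ ipad = 57 44 4e 36.
Inner input = 57 44 4e 36 ∥ f4 ae 2e 34.
Inner hash: sum = 87+68+78+54+244+174+46+52 = 803; mod 256 = 35 → 23.

23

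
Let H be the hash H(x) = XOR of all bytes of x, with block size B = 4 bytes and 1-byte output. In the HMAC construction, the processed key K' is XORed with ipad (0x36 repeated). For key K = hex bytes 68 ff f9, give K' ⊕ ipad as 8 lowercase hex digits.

5ec9cf36

Key hex bytes 68 ff f9 is 3 bytes ≤ B = 4; zero-pad to 4 bytes: K' = 68 ff f9 00.
XOR each byte with 0x36: 68⊕36=5e, ff⊕36=c9, f9⊕36=cf, 00⊕36=36.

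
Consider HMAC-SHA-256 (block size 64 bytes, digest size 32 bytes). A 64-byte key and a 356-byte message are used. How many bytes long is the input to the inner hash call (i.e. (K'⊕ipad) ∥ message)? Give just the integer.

420

Key is 64 ≤ 64 bytes, zero-padded: |K'| = 64.
Inner input = (K'⊕ipad) ∥ m → 64 + 356 = 420 bytes.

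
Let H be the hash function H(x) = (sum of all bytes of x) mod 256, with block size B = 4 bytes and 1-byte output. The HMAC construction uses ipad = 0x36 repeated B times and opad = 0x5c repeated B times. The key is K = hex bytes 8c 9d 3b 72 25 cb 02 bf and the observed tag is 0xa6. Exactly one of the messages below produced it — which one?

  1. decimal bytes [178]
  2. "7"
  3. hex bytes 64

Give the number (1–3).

Key hex bytes 8c 9d 3b 72 25 cb 02 bf is 8 bytes > B = 4, so hash it first: H(key) = 87, then zero-pad to 4 bytes: K' = 87 00 00 00.
K' ⊕ ipad = b1 36 36 36; K' ⊕ opad = db 5c 5c 5c.
m1: inner = H(b1 36 36 36 b2) = 05; tag = H(db 5c 5c 5c 05) = f4
m2: inner = H(b1 36 36 36 37) = 8a; tag = H(db 5c 5c 5c 8a) = 79
m3: inner = H(b1 36 36 36 64) = b7; tag = H(db 5c 5c 5c b7) = a6 ← matches

3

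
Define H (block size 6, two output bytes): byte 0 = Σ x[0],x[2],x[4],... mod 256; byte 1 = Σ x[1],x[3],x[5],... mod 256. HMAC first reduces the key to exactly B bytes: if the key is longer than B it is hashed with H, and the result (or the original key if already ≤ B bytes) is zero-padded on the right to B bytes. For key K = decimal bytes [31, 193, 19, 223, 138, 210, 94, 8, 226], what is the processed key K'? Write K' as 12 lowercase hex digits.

|K| = 9 > B = 6, so first hash the key.
H(K): even-index sum = 508 mod 256 = 252; odd-index sum = 634 mod 256 = 122 → fc 7a.
Zero-pad H(K) = fc 7a to 6 bytes: K' = fc 7a 00 00 00 00.

fc7a00000000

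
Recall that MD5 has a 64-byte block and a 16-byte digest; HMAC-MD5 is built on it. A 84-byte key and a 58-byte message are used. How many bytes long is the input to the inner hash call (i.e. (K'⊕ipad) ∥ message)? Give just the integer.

122

Key is 84 > 64 bytes, so it is hashed to 16 bytes then zero-padded to 64: |K'| = 64.
Inner input = (K'⊕ipad) ∥ m → 64 + 58 = 122 bytes.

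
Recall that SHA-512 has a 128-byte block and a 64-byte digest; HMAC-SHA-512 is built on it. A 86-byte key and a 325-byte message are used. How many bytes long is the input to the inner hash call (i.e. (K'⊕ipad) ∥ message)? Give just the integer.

453

Key is 86 ≤ 128 bytes, zero-padded: |K'| = 128.
Inner input = (K'⊕ipad) ∥ m → 128 + 325 = 453 bytes.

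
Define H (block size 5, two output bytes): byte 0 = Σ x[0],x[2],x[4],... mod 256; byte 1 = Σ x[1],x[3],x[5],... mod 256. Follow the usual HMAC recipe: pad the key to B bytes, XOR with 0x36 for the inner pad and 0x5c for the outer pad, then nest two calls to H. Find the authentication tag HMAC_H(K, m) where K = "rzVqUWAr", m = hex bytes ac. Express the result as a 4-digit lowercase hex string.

1e18

Key "rzVqUWAr" = 72 7a 56 71 55 57 41 72 is 8 bytes > B = 5, so hash it first: H(key) = 5e b4, then zero-pad to 5 bytes: K' = 5e b4 00 00 00.
K' ⊕ ipad = 68 82 36 36 36.  K' ⊕ opad = 02 e8 5c 5c 5c.
Inner input = (K'⊕ipad) ∥ m = 68 82 36 36 36 ∥ ac.
Inner hash: even-index sum = 212 mod 256 = 212; odd-index sum = 356 mod 256 = 100 → d4 64.
Outer input = (K'⊕opad) ∥ inner = 02 e8 5c 5c 5c ∥ d4 64.
Outer hash (tag): even-index sum = 286 mod 256 = 30; odd-index sum = 536 mod 256 = 24 → 1e 18.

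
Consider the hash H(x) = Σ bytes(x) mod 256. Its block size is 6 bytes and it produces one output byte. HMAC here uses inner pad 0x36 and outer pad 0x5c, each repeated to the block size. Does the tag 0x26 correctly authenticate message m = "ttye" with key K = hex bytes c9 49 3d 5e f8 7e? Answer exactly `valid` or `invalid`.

Key hex bytes c9 49 3d 5e f8 7e is exactly B = 6 bytes: K' = c9 49 3d 5e f8 7e.
K' ⊕ ipad = ff 7f 0b 68 ce 48; K' ⊕ opad = 95 15 61 02 a4 22.
Inner hash: sum = 255+127+11+104+206+72+116+116+121+101 = 1229; mod 256 = 205 → cd.
Outer hash (recomputed tag): sum = 149+21+97+2+164+34+205 = 672; mod 256 = 160 → a0.
Recomputed tag = a0; claimed = 26 → mismatch.

invalid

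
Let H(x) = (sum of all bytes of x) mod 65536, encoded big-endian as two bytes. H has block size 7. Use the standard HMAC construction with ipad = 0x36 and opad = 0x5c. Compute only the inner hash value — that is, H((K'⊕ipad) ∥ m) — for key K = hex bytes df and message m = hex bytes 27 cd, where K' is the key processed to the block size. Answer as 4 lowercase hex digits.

0321

Key hex bytes df is 1 byte ≤ B = 7; zero-pad to 7 bytes: K' = df 00 00 00 00 00 00.
K' ⊕ ipad = e9 36 36 36 36 36 36.
Inner input = e9 36 36 36 36 36 36 ∥ 27 cd.
Inner hash: sum = 233+54+54+54+54+54+54+39+205 = 801 → 03 21.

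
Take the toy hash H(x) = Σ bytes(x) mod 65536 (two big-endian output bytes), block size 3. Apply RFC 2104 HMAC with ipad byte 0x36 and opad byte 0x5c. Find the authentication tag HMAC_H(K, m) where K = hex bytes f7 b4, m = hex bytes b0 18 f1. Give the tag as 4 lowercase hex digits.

0224

Key hex bytes f7 b4 is 2 bytes ≤ B = 3; zero-pad to 3 bytes: K' = f7 b4 00.
K' ⊕ ipad = c1 82 36.  K' ⊕ opad = ab e8 5c.
Inner input = (K'⊕ipad) ∥ m = c1 82 36 ∥ b0 18 f1.
Inner hash: sum = 193+130+54+176+24+241 = 818 → 03 32.
Outer input = (K'⊕opad) ∥ inner = ab e8 5c ∥ 03 32.
Outer hash (tag): sum = 171+232+92+3+50 = 548 → 02 24.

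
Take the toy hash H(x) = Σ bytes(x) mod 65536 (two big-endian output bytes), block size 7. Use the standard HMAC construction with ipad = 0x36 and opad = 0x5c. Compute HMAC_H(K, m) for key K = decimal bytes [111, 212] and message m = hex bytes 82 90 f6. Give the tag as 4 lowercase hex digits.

Key decimal bytes [111, 212] = 6f d4 is 2 bytes ≤ B = 7; zero-pad to 7 bytes: K' = 6f d4 00 00 00 00 00.
K' ⊕ ipad = 59 e2 36 36 36 36 36.  K' ⊕ opad = 33 88 5c 5c 5c 5c 5c.
Inner input = (K'⊕ipad) ∥ m = 59 e2 36 36 36 36 36 ∥ 82 90 f6.
Inner hash: sum = 89+226+54+54+54+54+54+130+144+246 = 1105 → 04 51.
Outer input = (K'⊕opad) ∥ inner = 33 88 5c 5c 5c 5c 5c ∥ 04 51.
Outer hash (tag): sum = 51+136+92+92+92+92+92+4+81 = 732 → 02 dc.

02dc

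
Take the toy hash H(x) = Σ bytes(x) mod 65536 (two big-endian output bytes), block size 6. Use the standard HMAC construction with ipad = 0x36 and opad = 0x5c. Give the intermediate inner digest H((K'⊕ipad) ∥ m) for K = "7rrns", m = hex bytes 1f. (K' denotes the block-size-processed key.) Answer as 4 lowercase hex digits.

Key "7rrns" = 37 72 72 6e 73 is 5 bytes ≤ B = 6; zero-pad to 6 bytes: K' = 37 72 72 6e 73 00.
K' ⊕ ipad = 01 44 44 58 45 36.
Inner input = 01 44 44 58 45 36 ∥ 1f.
Inner hash: sum = 1+68+68+88+69+54+31 = 379 → 01 7b.

017b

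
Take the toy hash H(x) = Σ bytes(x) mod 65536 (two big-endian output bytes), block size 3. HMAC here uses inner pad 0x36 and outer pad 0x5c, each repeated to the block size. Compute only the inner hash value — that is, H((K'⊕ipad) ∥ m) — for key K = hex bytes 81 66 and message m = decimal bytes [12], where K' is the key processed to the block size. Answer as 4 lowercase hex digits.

Key hex bytes 81 66 is 2 bytes ≤ B = 3; zero-pad to 3 bytes: K' = 81 66 00.
K' ⊕ ipad = b7 50 36.
Inner input = b7 50 36 ∥ 0c.
Inner hash: sum = 183+80+54+12 = 329 → 01 49.

0149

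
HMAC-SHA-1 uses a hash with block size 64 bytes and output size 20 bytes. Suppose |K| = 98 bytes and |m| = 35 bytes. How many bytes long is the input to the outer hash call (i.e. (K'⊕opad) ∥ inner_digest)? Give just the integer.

Key is 98 > 64 bytes, so it is hashed to 20 bytes then zero-padded to 64: |K'| = 64.
Outer input = (K'⊕opad) ∥ H(inner) → 64 + 20 = 84 bytes.

84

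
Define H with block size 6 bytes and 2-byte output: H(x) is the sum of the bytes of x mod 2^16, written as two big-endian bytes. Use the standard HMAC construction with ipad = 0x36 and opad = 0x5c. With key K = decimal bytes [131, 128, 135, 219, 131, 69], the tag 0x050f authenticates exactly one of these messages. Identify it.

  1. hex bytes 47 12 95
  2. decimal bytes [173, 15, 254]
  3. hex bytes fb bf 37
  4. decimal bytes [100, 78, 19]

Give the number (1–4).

4

Key decimal bytes [131, 128, 135, 219, 131, 69] = 83 80 87 db 83 45 is exactly B = 6 bytes: K' = 83 80 87 db 83 45.
K' ⊕ ipad = b5 b6 b1 ed b5 73; K' ⊕ opad = df dc db 87 df 19.
m1: inner = H(b5 b6 b1 ed b5 73 47 12 95) = 05 1f; tag = H(df dc db 87 df 19 05 1f) = 0439
m2: inner = H(b5 b6 b1 ed b5 73 ad 0f fe) = 05 eb; tag = H(df dc db 87 df 19 05 eb) = 0505
m3: inner = H(b5 b6 b1 ed b5 73 fb bf 37) = 06 22; tag = H(df dc db 87 df 19 06 22) = 043d
m4: inner = H(b5 b6 b1 ed b5 73 64 4e 13) = 04 f6; tag = H(df dc db 87 df 19 04 f6) = 050f ← matches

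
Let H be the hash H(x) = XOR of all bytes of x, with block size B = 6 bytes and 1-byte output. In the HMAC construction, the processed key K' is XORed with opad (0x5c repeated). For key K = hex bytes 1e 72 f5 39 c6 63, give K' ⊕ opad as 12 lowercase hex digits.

422ea9659a3f

Key hex bytes 1e 72 f5 39 c6 63 is exactly B = 6 bytes: K' = 1e 72 f5 39 c6 63.
XOR each byte with 0x5c: 1e⊕5c=42, 72⊕5c=2e, f5⊕5c=a9, 39⊕5c=65, c6⊕5c=9a, 63⊕5c=3f.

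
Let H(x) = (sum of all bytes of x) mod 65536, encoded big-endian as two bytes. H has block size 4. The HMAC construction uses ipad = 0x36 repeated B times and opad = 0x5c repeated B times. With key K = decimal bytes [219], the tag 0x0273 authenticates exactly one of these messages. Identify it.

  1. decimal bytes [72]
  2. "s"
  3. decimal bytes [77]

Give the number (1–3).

Key decimal bytes [219] = db is 1 byte ≤ B = 4; zero-pad to 4 bytes: K' = db 00 00 00.
K' ⊕ ipad = ed 36 36 36; K' ⊕ opad = 87 5c 5c 5c.
m1: inner = H(ed 36 36 36 48) = 01 d7; tag = H(87 5c 5c 5c 01 d7) = 0273 ← matches
m2: inner = H(ed 36 36 36 73) = 02 02; tag = H(87 5c 5c 5c 02 02) = 019f
m3: inner = H(ed 36 36 36 4d) = 01 dc; tag = H(87 5c 5c 5c 01 dc) = 0278

1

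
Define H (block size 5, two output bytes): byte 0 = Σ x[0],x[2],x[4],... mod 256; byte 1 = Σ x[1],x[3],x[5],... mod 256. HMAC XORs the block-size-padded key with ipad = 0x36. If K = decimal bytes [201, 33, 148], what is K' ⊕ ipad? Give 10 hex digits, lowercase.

ff17a23636

Key decimal bytes [201, 33, 148] = c9 21 94 is 3 bytes ≤ B = 5; zero-pad to 5 bytes: K' = c9 21 94 00 00.
XOR each byte with 0x36: c9⊕36=ff, 21⊕36=17, 94⊕36=a2, 00⊕36=36, 00⊕36=36.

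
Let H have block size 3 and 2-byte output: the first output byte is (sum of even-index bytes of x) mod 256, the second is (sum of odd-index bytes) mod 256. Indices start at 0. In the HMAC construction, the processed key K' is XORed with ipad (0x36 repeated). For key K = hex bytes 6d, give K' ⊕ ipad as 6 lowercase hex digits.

Key hex bytes 6d is 1 byte ≤ B = 3; zero-pad to 3 bytes: K' = 6d 00 00.
XOR each byte with 0x36: 6d⊕36=5b, 00⊕36=36, 00⊕36=36.

5b3636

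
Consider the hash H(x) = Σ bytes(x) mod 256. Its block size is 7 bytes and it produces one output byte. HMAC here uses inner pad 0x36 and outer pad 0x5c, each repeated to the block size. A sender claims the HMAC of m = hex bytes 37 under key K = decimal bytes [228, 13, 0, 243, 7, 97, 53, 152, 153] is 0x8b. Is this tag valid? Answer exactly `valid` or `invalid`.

invalid

Key decimal bytes [228, 13, 0, 243, 7, 97, 53, 152, 153] = e4 0d 00 f3 07 61 35 98 99 is 9 bytes > B = 7, so hash it first: H(key) = b2, then zero-pad to 7 bytes: K' = b2 00 00 00 00 00 00.
K' ⊕ ipad = 84 36 36 36 36 36 36; K' ⊕ opad = ee 5c 5c 5c 5c 5c 5c.
Inner hash: sum = 132+54+54+54+54+54+54+55 = 511; mod 256 = 255 → ff.
Outer hash (recomputed tag): sum = 238+92+92+92+92+92+92+255 = 1045; mod 256 = 21 → 15.
Recomputed tag = 15; claimed = 8b → mismatch.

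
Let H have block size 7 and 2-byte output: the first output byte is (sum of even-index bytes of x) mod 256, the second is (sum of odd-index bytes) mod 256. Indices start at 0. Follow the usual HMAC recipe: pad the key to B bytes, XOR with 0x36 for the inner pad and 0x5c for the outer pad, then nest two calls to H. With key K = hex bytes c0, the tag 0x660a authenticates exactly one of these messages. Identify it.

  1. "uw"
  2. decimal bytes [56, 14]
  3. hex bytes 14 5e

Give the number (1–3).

3

Key hex bytes c0 is 1 byte ≤ B = 7; zero-pad to 7 bytes: K' = c0 00 00 00 00 00 00.
K' ⊕ ipad = f6 36 36 36 36 36 36; K' ⊕ opad = 9c 5c 5c 5c 5c 5c 5c.
m1: inner = H(f6 36 36 36 36 36 36 75 77) = 0f 17; tag = H(9c 5c 5c 5c 5c 5c 5c 0f 17) = c723
m2: inner = H(f6 36 36 36 36 36 36 38 0e) = a6 da; tag = H(9c 5c 5c 5c 5c 5c 5c a6 da) = 8aba
m3: inner = H(f6 36 36 36 36 36 36 14 5e) = f6 b6; tag = H(9c 5c 5c 5c 5c 5c 5c f6 b6) = 660a ← matches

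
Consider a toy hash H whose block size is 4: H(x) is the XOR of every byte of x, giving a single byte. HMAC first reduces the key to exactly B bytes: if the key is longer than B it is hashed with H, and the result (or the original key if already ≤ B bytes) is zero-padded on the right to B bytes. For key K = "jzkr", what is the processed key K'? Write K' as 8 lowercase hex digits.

Key "jzkr" = 6a 7a 6b 72 is exactly B = 4 bytes: K' = 6a 7a 6b 72.

6a7a6b72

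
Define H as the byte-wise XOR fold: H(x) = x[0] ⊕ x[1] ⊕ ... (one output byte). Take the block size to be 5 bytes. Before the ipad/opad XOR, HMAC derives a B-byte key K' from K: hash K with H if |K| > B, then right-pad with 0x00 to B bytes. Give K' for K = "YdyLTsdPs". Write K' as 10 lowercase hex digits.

|K| = 9 > B = 5, so first hash the key.
H(K): XOR 59⊕64⊕79⊕4c⊕54⊕73⊕64⊕50⊕73 = 68.
Zero-pad H(K) = 68 to 5 bytes: K' = 68 00 00 00 00.

6800000000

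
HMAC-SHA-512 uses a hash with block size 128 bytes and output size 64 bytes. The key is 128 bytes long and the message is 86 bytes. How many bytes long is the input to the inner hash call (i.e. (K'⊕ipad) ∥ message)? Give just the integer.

Key is 128 ≤ 128 bytes, zero-padded: |K'| = 128.
Inner input = (K'⊕ipad) ∥ m → 128 + 86 = 214 bytes.

214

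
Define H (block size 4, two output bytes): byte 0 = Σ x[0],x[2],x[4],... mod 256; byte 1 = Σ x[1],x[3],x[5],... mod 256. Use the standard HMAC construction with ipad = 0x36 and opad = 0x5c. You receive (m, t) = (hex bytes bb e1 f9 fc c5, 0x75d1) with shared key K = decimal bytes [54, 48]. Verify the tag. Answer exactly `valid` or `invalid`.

Key decimal bytes [54, 48] = 36 30 is 2 bytes ≤ B = 4; zero-pad to 4 bytes: K' = 36 30 00 00.
K' ⊕ ipad = 00 06 36 36; K' ⊕ opad = 6a 6c 5c 5c.
Inner hash: even-index sum = 687 mod 256 = 175; odd-index sum = 537 mod 256 = 25 → af 19.
Outer hash (recomputed tag): even-index sum = 373 mod 256 = 117; odd-index sum = 225 mod 256 = 225 → 75 e1.
Recomputed tag = 75e1; claimed = 75d1 → mismatch.

invalid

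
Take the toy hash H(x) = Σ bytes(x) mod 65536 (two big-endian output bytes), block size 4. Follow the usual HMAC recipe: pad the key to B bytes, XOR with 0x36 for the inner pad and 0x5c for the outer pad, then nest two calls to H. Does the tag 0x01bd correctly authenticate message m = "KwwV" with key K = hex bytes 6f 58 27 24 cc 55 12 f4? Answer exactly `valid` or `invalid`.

valid

Key hex bytes 6f 58 27 24 cc 55 12 f4 is 8 bytes > B = 4, so hash it first: H(key) = 03 39, then zero-pad to 4 bytes: K' = 03 39 00 00.
K' ⊕ ipad = 35 0f 36 36; K' ⊕ opad = 5f 65 5c 5c.
Inner hash: sum = 53+15+54+54+75+119+119+86 = 575 → 02 3f.
Outer hash (recomputed tag): sum = 95+101+92+92+2+63 = 445 → 01 bd.
Recomputed tag = 01bd; claimed = 01bd → match.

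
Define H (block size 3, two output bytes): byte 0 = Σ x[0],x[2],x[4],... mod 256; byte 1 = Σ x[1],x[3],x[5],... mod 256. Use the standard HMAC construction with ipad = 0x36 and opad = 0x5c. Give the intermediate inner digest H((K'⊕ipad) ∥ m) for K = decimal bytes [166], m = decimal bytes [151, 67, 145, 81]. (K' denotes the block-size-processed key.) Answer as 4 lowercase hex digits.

Key decimal bytes [166] = a6 is 1 byte ≤ B = 3; zero-pad to 3 bytes: K' = a6 00 00.
K' ⊕ ipad = 90 36 36.
Inner input = 90 36 36 ∥ 97 43 91 51.
Inner hash: even-index sum = 346 mod 256 = 90; odd-index sum = 350 mod 256 = 94 → 5a 5e.

5a5e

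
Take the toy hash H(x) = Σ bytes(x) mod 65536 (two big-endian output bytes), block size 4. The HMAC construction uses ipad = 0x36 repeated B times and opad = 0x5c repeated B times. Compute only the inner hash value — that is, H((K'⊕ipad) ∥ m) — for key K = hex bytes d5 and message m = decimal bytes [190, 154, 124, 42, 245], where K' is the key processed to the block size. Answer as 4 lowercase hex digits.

Key hex bytes d5 is 1 byte ≤ B = 4; zero-pad to 4 bytes: K' = d5 00 00 00.
K' ⊕ ipad = e3 36 36 36.
Inner input = e3 36 36 36 ∥ be 9a 7c 2a f5.
Inner hash: sum = 227+54+54+54+190+154+124+42+245 = 1144 → 04 78.

0478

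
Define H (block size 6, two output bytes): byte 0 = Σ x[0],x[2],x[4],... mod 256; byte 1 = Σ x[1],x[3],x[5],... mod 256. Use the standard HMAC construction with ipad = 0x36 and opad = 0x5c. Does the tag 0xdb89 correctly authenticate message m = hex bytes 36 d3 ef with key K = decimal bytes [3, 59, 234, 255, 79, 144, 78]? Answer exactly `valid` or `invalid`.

Key decimal bytes [3, 59, 234, 255, 79, 144, 78] = 03 3b ea ff 4f 90 4e is 7 bytes > B = 6, so hash it first: H(key) = 8a ca, then zero-pad to 6 bytes: K' = 8a ca 00 00 00 00.
K' ⊕ ipad = bc fc 36 36 36 36; K' ⊕ opad = d6 96 5c 5c 5c 5c.
Inner hash: even-index sum = 589 mod 256 = 77; odd-index sum = 571 mod 256 = 59 → 4d 3b.
Outer hash (recomputed tag): even-index sum = 475 mod 256 = 219; odd-index sum = 393 mod 256 = 137 → db 89.
Recomputed tag = db89; claimed = db89 → match.

valid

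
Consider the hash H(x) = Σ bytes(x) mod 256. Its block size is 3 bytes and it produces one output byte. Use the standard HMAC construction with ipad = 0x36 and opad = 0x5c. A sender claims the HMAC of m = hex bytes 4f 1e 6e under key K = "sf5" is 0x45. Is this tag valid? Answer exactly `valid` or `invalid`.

valid

Key "sf5" = 73 66 35 is exactly B = 3 bytes: K' = 73 66 35.
K' ⊕ ipad = 45 50 03; K' ⊕ opad = 2f 3a 69.
Inner hash: sum = 69+80+3+79+30+110 = 371; mod 256 = 115 → 73.
Outer hash (recomputed tag): sum = 47+58+105+115 = 325; mod 256 = 69 → 45.
Recomputed tag = 45; claimed = 45 → match.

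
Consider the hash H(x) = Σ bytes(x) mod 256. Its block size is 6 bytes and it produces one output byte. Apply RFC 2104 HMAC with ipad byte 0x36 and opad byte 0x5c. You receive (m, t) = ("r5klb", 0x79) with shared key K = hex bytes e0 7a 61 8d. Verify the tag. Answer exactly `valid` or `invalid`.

invalid

Key hex bytes e0 7a 61 8d is 4 bytes ≤ B = 6; zero-pad to 6 bytes: K' = e0 7a 61 8d 00 00.
K' ⊕ ipad = d6 4c 57 bb 36 36; K' ⊕ opad = bc 26 3d d1 5c 5c.
Inner hash: sum = 214+76+87+187+54+54+114+53+107+108+98 = 1152; mod 256 = 128 → 80.
Outer hash (recomputed tag): sum = 188+38+61+209+92+92+128 = 808; mod 256 = 40 → 28.
Recomputed tag = 28; claimed = 79 → mismatch.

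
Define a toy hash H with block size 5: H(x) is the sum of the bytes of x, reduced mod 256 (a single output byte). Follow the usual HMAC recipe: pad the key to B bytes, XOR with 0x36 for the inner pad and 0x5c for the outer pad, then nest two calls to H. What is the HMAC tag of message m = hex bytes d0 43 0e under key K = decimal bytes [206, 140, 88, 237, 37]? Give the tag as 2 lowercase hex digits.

Key decimal bytes [206, 140, 88, 237, 37] = ce 8c 58 ed 25 is exactly B = 5 bytes: K' = ce 8c 58 ed 25.
K' ⊕ ipad = f8 ba 6e db 13.  K' ⊕ opad = 92 d0 04 b1 79.
Inner input = (K'⊕ipad) ∥ m = f8 ba 6e db 13 ∥ d0 43 0e.
Inner hash: sum = 248+186+110+219+19+208+67+14 = 1071; mod 256 = 47 → 2f.
Outer input = (K'⊕opad) ∥ inner = 92 d0 04 b1 79 ∥ 2f.
Outer hash (tag): sum = 146+208+4+177+121+47 = 703; mod 256 = 191 → bf.

bf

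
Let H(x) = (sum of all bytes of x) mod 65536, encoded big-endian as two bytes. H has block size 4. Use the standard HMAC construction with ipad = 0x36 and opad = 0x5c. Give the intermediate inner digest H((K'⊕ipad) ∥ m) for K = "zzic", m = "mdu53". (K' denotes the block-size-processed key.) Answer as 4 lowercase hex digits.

Key "zzic" = 7a 7a 69 63 is exactly B = 4 bytes: K' = 7a 7a 69 63.
K' ⊕ ipad = 4c 4c 5f 55.
Inner input = 4c 4c 5f 55 ∥ 6d 64 75 35 33.
Inner hash: sum = 76+76+95+85+109+100+117+53+51 = 762 → 02 fa.

02fa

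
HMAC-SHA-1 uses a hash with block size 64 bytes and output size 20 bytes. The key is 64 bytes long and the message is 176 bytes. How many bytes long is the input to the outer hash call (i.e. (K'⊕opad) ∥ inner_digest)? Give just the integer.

84

Key is 64 ≤ 64 bytes, zero-padded: |K'| = 64.
Outer input = (K'⊕opad) ∥ H(inner) → 64 + 20 = 84 bytes.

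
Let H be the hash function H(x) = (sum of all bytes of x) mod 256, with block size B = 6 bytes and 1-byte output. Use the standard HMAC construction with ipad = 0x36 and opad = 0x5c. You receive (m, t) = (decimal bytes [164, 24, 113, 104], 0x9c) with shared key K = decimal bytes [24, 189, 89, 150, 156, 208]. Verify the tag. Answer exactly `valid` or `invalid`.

Key decimal bytes [24, 189, 89, 150, 156, 208] = 18 bd 59 96 9c d0 is exactly B = 6 bytes: K' = 18 bd 59 96 9c d0.
K' ⊕ ipad = 2e 8b 6f a0 aa e6; K' ⊕ opad = 44 e1 05 ca c0 8c.
Inner hash: sum = 46+139+111+160+170+230+164+24+113+104 = 1261; mod 256 = 237 → ed.
Outer hash (recomputed tag): sum = 68+225+5+202+192+140+237 = 1069; mod 256 = 45 → 2d.
Recomputed tag = 2d; claimed = 9c → mismatch.

invalid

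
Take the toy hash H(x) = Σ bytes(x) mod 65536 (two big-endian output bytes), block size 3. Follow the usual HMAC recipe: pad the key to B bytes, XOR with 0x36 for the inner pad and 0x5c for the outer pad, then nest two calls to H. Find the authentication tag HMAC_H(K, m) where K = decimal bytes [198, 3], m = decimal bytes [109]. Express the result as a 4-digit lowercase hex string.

021e

Key decimal bytes [198, 3] = c6 03 is 2 bytes ≤ B = 3; zero-pad to 3 bytes: K' = c6 03 00.
K' ⊕ ipad = f0 35 36.  K' ⊕ opad = 9a 5f 5c.
Inner input = (K'⊕ipad) ∥ m = f0 35 36 ∥ 6d.
Inner hash: sum = 240+53+54+109 = 456 → 01 c8.
Outer input = (K'⊕opad) ∥ inner = 9a 5f 5c ∥ 01 c8.
Outer hash (tag): sum = 154+95+92+1+200 = 542 → 02 1e.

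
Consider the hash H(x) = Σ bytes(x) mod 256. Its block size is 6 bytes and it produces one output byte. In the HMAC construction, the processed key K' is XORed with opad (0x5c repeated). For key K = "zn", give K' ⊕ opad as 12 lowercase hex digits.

Key "zn" = 7a 6e is 2 bytes ≤ B = 6; zero-pad to 6 bytes: K' = 7a 6e 00 00 00 00.
XOR each byte with 0x5c: 7a⊕5c=26, 6e⊕5c=32, 00⊕5c=5c, 00⊕5c=5c, 00⊕5c=5c, 00⊕5c=5c.

26325c5c5c5c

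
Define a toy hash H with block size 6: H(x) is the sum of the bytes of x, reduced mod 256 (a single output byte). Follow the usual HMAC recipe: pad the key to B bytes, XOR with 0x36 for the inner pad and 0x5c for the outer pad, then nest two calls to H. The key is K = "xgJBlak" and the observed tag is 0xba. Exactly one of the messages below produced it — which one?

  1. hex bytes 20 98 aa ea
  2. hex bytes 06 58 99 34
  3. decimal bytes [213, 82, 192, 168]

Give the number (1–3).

Key "xgJBlak" = 78 67 4a 42 6c 61 6b is 7 bytes > B = 6, so hash it first: H(key) = a3, then zero-pad to 6 bytes: K' = a3 00 00 00 00 00.
K' ⊕ ipad = 95 36 36 36 36 36; K' ⊕ opad = ff 5c 5c 5c 5c 5c.
m1: inner = H(95 36 36 36 36 36 20 98 aa ea) = ef; tag = H(ff 5c 5c 5c 5c 5c ef) = ba ← matches
m2: inner = H(95 36 36 36 36 36 06 58 99 34) = ce; tag = H(ff 5c 5c 5c 5c 5c ce) = 99
m3: inner = H(95 36 36 36 36 36 d5 52 c0 a8) = 32; tag = H(ff 5c 5c 5c 5c 5c 32) = fd

1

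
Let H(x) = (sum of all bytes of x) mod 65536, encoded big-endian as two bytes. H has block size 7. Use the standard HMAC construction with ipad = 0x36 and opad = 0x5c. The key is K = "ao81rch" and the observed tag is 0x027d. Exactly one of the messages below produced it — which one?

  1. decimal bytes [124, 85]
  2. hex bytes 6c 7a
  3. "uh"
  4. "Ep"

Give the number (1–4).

Key "ao81rch" = 61 6f 38 31 72 63 68 is exactly B = 7 bytes: K' = 61 6f 38 31 72 63 68.
K' ⊕ ipad = 57 59 0e 07 44 55 5e; K' ⊕ opad = 3d 33 64 6d 2e 3f 34.
m1: inner = H(57 59 0e 07 44 55 5e 7c 55) = 02 8d; tag = H(3d 33 64 6d 2e 3f 34 02 8d) = 0271
m2: inner = H(57 59 0e 07 44 55 5e 6c 7a) = 02 a2; tag = H(3d 33 64 6d 2e 3f 34 02 a2) = 0286
m3: inner = H(57 59 0e 07 44 55 5e 75 68) = 02 99; tag = H(3d 33 64 6d 2e 3f 34 02 99) = 027d ← matches
m4: inner = H(57 59 0e 07 44 55 5e 45 70) = 02 71; tag = H(3d 33 64 6d 2e 3f 34 02 71) = 0255

3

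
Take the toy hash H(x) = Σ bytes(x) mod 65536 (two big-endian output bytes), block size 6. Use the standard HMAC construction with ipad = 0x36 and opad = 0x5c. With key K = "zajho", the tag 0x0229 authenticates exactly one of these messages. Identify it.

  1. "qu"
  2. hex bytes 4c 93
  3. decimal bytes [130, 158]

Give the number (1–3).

Key "zajho" = 7a 61 6a 68 6f is 5 bytes ≤ B = 6; zero-pad to 6 bytes: K' = 7a 61 6a 68 6f 00.
K' ⊕ ipad = 4c 57 5c 5e 59 36; K' ⊕ opad = 26 3d 36 34 33 5c.
m1: inner = H(4c 57 5c 5e 59 36 71 75) = 02 d2; tag = H(26 3d 36 34 33 5c 02 d2) = 0230
m2: inner = H(4c 57 5c 5e 59 36 4c 93) = 02 cb; tag = H(26 3d 36 34 33 5c 02 cb) = 0229 ← matches
m3: inner = H(4c 57 5c 5e 59 36 82 9e) = 03 0c; tag = H(26 3d 36 34 33 5c 03 0c) = 016b

2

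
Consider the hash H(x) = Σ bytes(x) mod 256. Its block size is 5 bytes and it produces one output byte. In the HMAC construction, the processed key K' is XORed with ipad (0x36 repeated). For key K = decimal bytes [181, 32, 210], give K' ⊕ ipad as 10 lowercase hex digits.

8316e43636

Key decimal bytes [181, 32, 210] = b5 20 d2 is 3 bytes ≤ B = 5; zero-pad to 5 bytes: K' = b5 20 d2 00 00.
XOR each byte with 0x36: b5⊕36=83, 20⊕36=16, d2⊕36=e4, 00⊕36=36, 00⊕36=36.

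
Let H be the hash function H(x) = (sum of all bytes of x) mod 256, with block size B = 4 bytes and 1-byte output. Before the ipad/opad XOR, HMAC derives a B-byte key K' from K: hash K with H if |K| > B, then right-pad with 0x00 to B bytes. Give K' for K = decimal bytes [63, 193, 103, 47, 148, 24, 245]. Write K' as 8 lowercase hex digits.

|K| = 7 > B = 4, so first hash the key.
H(K): sum = 63+193+103+47+148+24+245 = 823; mod 256 = 55 → 37.
Zero-pad H(K) = 37 to 4 bytes: K' = 37 00 00 00.

37000000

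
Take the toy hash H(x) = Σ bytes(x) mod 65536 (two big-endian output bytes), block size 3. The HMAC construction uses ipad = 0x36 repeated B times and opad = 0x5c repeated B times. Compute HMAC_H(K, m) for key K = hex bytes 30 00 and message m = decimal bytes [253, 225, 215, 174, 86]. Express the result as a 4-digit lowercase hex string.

0153

Key hex bytes 30 00 is 2 bytes ≤ B = 3; zero-pad to 3 bytes: K' = 30 00 00.
K' ⊕ ipad = 06 36 36.  K' ⊕ opad = 6c 5c 5c.
Inner input = (K'⊕ipad) ∥ m = 06 36 36 ∥ fd e1 d7 ae 56.
Inner hash: sum = 6+54+54+253+225+215+174+86 = 1067 → 04 2b.
Outer input = (K'⊕opad) ∥ inner = 6c 5c 5c ∥ 04 2b.
Outer hash (tag): sum = 108+92+92+4+43 = 339 → 01 53.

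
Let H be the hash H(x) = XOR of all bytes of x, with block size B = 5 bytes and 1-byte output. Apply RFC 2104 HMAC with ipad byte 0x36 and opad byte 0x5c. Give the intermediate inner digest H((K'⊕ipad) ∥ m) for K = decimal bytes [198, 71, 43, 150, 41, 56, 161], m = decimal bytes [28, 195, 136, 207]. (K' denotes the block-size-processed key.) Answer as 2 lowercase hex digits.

22

Key decimal bytes [198, 71, 43, 150, 41, 56, 161] = c6 47 2b 96 29 38 a1 is 7 bytes > B = 5, so hash it first: H(key) = 8c, then zero-pad to 5 bytes: K' = 8c 00 00 00 00.
K' ⊕ ipad = ba 36 36 36 36.
Inner input = ba 36 36 36 36 ∥ 1c c3 88 cf.
Inner hash: XOR ba⊕36⊕36⊕36⊕36⊕1c⊕c3⊕88⊕cf = 22.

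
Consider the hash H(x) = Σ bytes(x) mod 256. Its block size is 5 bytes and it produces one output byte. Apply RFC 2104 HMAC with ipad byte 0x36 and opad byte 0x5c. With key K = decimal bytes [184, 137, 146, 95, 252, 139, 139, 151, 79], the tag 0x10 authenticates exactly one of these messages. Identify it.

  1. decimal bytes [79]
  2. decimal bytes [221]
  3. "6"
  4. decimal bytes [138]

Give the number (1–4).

Key decimal bytes [184, 137, 146, 95, 252, 139, 139, 151, 79] = b8 89 92 5f fc 8b 8b 97 4f is 9 bytes > B = 5, so hash it first: H(key) = 2a, then zero-pad to 5 bytes: K' = 2a 00 00 00 00.
K' ⊕ ipad = 1c 36 36 36 36; K' ⊕ opad = 76 5c 5c 5c 5c.
m1: inner = H(1c 36 36 36 36 4f) = 43; tag = H(76 5c 5c 5c 5c 43) = 29
m2: inner = H(1c 36 36 36 36 dd) = d1; tag = H(76 5c 5c 5c 5c d1) = b7
m3: inner = H(1c 36 36 36 36 36) = 2a; tag = H(76 5c 5c 5c 5c 2a) = 10 ← matches
m4: inner = H(1c 36 36 36 36 8a) = 7e; tag = H(76 5c 5c 5c 5c 7e) = 64

3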